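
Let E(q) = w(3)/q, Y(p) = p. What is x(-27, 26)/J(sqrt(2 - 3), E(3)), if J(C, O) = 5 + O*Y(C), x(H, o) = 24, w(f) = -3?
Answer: 60/13 + 12*I/13 ≈ 4.6154 + 0.92308*I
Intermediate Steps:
E(q) = -3/q
J(C, O) = 5 + C*O (J(C, O) = 5 + O*C = 5 + C*O)
x(-27, 26)/J(sqrt(2 - 3), E(3)) = 24/(5 + sqrt(2 - 3)*(-3/3)) = 24/(5 + sqrt(-1)*(-3*1/3)) = 24/(5 + I*(-1)) = 24/(5 - I) = 24*((5 + I)/26) = 12*(5 + I)/13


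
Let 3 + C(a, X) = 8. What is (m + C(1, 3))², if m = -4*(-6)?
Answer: 841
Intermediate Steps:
C(a, X) = 5 (C(a, X) = -3 + 8 = 5)
m = 24
(m + C(1, 3))² = (24 + 5)² = 29² = 841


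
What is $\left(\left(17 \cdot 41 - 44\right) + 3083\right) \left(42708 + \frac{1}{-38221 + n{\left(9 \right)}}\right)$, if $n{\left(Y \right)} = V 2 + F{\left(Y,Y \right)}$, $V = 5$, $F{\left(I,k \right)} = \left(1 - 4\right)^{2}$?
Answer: $\frac{3047699936020}{19101} \approx 1.5956 \cdot 10^{8}$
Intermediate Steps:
$F{\left(I,k \right)} = 9$ ($F{\left(I,k \right)} = \left(-3\right)^{2} = 9$)
$n{\left(Y \right)} = 19$ ($n{\left(Y \right)} = 5 \cdot 2 + 9 = 10 + 9 = 19$)
$\left(\left(17 \cdot 41 - 44\right) + 3083\right) \left(42708 + \frac{1}{-38221 + n{\left(9 \right)}}\right) = \left(\left(17 \cdot 41 - 44\right) + 3083\right) \left(42708 + \frac{1}{-38221 + 19}\right) = \left(\left(697 - 44\right) + 3083\right) \left(42708 + \frac{1}{-38202}\right) = \left(653 + 3083\right) \left(42708 - \frac{1}{38202}\right) = 3736 \cdot \frac{1631531015}{38202} = \frac{3047699936020}{19101}$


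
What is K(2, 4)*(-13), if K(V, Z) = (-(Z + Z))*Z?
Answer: 416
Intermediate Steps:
K(V, Z) = -2*Z² (K(V, Z) = (-2*Z)*Z = -2*Z²)
K(2, 4)*(-13) = -2*4²*(-13) = -2*16*(-13) = -32*(-13) = 416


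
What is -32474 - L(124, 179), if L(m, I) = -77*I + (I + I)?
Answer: -19049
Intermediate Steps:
L(m, I) = -75*I (L(m, I) = -77*I + 2*I = -75*I)
-32474 - L(124, 179) = -32474 - (-75)*179 = -32474 - 1*(-13425) = -32474 + 13425 = -19049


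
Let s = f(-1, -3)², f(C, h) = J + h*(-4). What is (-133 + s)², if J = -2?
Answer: 1089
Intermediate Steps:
f(C, h) = -2 - 4*h (f(C, h) = -2 + h*(-4) = -2 - 4*h)
s = 100 (s = (-2 - 4*(-3))² = (-2 + 12)² = 10² = 100)
(-133 + s)² = (-133 + 100)² = (-33)² = 1089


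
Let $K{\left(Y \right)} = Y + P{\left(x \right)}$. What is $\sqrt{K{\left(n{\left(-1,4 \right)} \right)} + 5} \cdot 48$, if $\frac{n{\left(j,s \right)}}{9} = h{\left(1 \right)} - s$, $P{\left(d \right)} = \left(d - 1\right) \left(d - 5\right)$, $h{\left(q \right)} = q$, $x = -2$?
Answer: $48 i \approx 48.0 i$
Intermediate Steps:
$P{\left(d \right)} = \left(-1 + d\right) \left(-5 + d\right)$
$n{\left(j,s \right)} = 9 - 9 s$ ($n{\left(j,s \right)} = 9 \left(1 - s\right) = 9 - 9 s$)
$K{\left(Y \right)} = 21 + Y$ ($K{\left(Y \right)} = Y + \left(5 + \left(-2\right)^{2} - -12\right) = Y + \left(5 + 4 + 12\right) = Y + 21 = 21 + Y$)
$\sqrt{K{\left(n{\left(-1,4 \right)} \right)} + 5} \cdot 48 = \sqrt{\left(21 + \left(9 - 36\right)\right) + 5} \cdot 48 = \sqrt{\left(21 - 27\right) + 5} \cdot 48 = \sqrt{-6 + 5} \cdot 48 = \sqrt{-1} \cdot 48 = i 48 = 48 i$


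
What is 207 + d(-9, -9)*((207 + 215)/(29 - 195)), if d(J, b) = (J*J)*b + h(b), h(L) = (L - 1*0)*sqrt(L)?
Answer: 171000/83 + 5697*I/83 ≈ 2060.2 + 68.639*I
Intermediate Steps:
h(L) = L**(3/2) (h(L) = (L + 0)*sqrt(L) = L*sqrt(L) = L**(3/2))
d(J, b) = b**(3/2) + b*J**2 (d(J, b) = (J*J)*b + b**(3/2) = J**2*b + b**(3/2) = b*J**2 + b**(3/2) = b**(3/2) + b*J**2)
207 + d(-9, -9)*((207 + 215)/(29 - 195)) = 207 + ((-9)**(3/2) - 9*(-9)**2)*((207 + 215)/(29 - 195)) = 207 + (-27*I - 9*81)*(422/(-166)) = 207 + (-27*I - 729)*(422*(-1/166)) = 207 + (-729 - 27*I)*(-211/83) = 207 + (153819/83 + 5697*I/83) = 171000/83 + 5697*I/83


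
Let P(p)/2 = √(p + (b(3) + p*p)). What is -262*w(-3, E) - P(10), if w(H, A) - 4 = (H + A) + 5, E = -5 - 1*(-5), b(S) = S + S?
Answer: -1572 - 4*√29 ≈ -1593.5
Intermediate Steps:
b(S) = 2*S
E = 0 (E = -5 + 5 = 0)
w(H, A) = 9 + A + H (w(H, A) = 4 + ((H + A) + 5) = 4 + ((A + H) + 5) = 4 + (5 + A + H) = 9 + A + H)
P(p) = 2*√(6 + p + p²) (P(p) = 2*√(p + (2*3 + p*p)) = 2*√(p + (6 + p²)) = 2*√(6 + p + p²))
-262*w(-3, E) - P(10) = -262*(9 + 0 - 3) - 2*√(6 + 10 + 10²) = -262*6 - 2*√(6 + 10 + 100) = -1572 - 2*√116 = -1572 - 2*2*√29 = -1572 - 4*√29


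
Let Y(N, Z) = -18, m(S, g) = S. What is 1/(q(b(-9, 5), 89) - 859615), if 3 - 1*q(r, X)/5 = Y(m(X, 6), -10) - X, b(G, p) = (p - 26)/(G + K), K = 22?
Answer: -1/859065 ≈ -1.1641e-6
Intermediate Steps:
b(G, p) = (-26 + p)/(22 + G) (b(G, p) = (p - 26)/(G + 22) = (-26 + p)/(22 + G))
q(r, X) = 105 + 5*X (q(r, X) = 15 - 5*(-18 - X) = 15 + (90 + 5*X) = 105 + 5*X)
1/(q(b(-9, 5), 89) - 859615) = 1/((105 + 5*89) - 859615) = 1/((105 + 445) - 859615) = 1/(550 - 859615) = 1/(-859065) = -1/859065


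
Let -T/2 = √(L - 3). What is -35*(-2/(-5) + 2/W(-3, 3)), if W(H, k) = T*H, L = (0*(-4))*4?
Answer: -14 + 35*I*√3/9 ≈ -14.0 + 6.7358*I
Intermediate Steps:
L = 0 (L = 0*4 = 0)
T = -2*I*√3 (T = -2*√(0 - 3) = -2*I*√3 ≈ -3.4641*I)
W(H, k) = -2*I*H*√3 (W(H, k) = (-2*I*√3)*H = -2*I*H*√3)
-35*(-2/(-5) + 2/W(-3, 3)) = -35*(-2/(-5) + 2/((-2*I*(-3)*√3))) = -35*(-2*(-⅕) + 2/((6*I*√3))) = -35*(⅖ + 2*(-I*√3/18)) = -35*(⅖ - I*√3/9) = -14 + 35*I*√3/9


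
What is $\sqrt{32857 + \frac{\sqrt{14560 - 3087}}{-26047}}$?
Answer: $\frac{\sqrt{5990783953 - 7 \sqrt{11473}}}{427} \approx 181.26$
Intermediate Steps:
$\sqrt{32857 + \frac{\sqrt{14560 - 3087}}{-26047}} = \sqrt{32857 + \sqrt{11473} \left(- \frac{1}{26047}\right)} = \sqrt{32857 - \frac{\sqrt{11473}}{26047}}$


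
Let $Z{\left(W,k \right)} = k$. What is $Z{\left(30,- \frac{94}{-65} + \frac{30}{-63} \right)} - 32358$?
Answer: $- \frac{44167346}{1365} \approx -32357.0$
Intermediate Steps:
$Z{\left(30,- \frac{94}{-65} + \frac{30}{-63} \right)} - 32358 = \left(- \frac{94}{-65} + \frac{30}{-63}\right) - 32358 = \left(\left(-94\right) \left(- \frac{1}{65}\right) + 30 \left(- \frac{1}{63}\right)\right) - 32358 = \left(\frac{94}{65} - \frac{10}{21}\right) - 32358 = \frac{1324}{1365} - 32358 = - \frac{44167346}{1365}$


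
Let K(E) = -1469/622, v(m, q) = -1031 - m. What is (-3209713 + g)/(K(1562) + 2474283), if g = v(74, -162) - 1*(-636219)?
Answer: -1601400578/1539002557 ≈ -1.0405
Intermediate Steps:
K(E) = -1469/622 (K(E) = -1469*1/622 = -1469/622)
g = 635114 (g = (-1031 - 1*74) - 1*(-636219) = (-1031 - 74) + 636219 = -1105 + 636219 = 635114)
(-3209713 + g)/(K(1562) + 2474283) = (-3209713 + 635114)/(-1469/622 + 2474283) = -2574599/1539002557/622 = -2574599*622/1539002557 = -1601400578/1539002557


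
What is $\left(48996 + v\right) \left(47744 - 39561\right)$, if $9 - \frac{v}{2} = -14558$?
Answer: $639337790$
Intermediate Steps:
$v = 29134$ ($v = 18 - -29116 = 18 + 29116 = 29134$)
$\left(48996 + v\right) \left(47744 - 39561\right) = \left(48996 + 29134\right) \left(47744 - 39561\right) = 78130 \cdot 8183 = 639337790$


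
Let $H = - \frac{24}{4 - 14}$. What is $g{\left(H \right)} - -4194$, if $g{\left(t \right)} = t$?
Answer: $\frac{20982}{5} \approx 4196.4$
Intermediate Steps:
$H = \frac{12}{5}$ ($H = - \frac{24}{4 - 14} = - \frac{24}{-10} = \left(-24\right) \left(- \frac{1}{10}\right) = \frac{12}{5} \approx 2.4$)
$g{\left(H \right)} - -4194 = \frac{12}{5} - -4194 = \frac{12}{5} + 4194 = \frac{20982}{5}$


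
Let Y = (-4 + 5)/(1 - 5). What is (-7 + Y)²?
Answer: 841/16 ≈ 52.563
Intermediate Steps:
Y = -¼ (Y = 1/(-4) = 1*(-¼) = -¼ ≈ -0.25000)
(-7 + Y)² = (-7 - ¼)² = (-29/4)² = 841/16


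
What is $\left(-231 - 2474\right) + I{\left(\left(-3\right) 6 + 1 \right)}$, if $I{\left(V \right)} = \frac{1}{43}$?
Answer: $- \frac{116314}{43} \approx -2705.0$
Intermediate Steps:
$I{\left(V \right)} = \frac{1}{43}$
$\left(-231 - 2474\right) + I{\left(\left(-3\right) 6 + 1 \right)} = \left(-231 - 2474\right) + \frac{1}{43} = -2705 + \frac{1}{43} = - \frac{116314}{43}$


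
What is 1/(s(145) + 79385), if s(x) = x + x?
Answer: 1/79675 ≈ 1.2551e-5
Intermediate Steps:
s(x) = 2*x
1/(s(145) + 79385) = 1/(2*145 + 79385) = 1/(290 + 79385) = 1/79675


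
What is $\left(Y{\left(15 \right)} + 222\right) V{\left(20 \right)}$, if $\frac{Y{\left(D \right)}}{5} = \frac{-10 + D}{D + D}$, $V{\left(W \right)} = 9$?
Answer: $\frac{4011}{2} \approx 2005.5$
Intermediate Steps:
$Y{\left(D \right)} = \frac{5 \left(-10 + D\right)}{2 D}$ ($Y{\left(D \right)} = 5 \frac{-10 + D}{D + D} = 5 \frac{-10 + D}{2 D} = \frac{5 \left(-10 + D\right)}{2 D}$)
$\left(Y{\left(15 \right)} + 222\right) V{\left(20 \right)} = \left(\left(\frac{5}{2} - \frac{25}{15}\right) + 222\right) 9 = \left(\left(\frac{5}{2} - \frac{5}{3}\right) + 222\right) 9 = \left(\frac{5}{6} + 222\right) 9 = \frac{1337}{6} \cdot 9 = \frac{4011}{2}$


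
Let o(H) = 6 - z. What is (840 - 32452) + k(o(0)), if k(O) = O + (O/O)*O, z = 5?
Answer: -31610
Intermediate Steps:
o(H) = 1 (o(H) = 6 - 1*5 = 6 - 5 = 1)
k(O) = 2*O (k(O) = O + 1*O = O + O = 2*O)
(840 - 32452) + k(o(0)) = (840 - 32452) + 2*1 = -31612 + 2 = -31610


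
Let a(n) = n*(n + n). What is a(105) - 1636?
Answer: 20414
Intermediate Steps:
a(n) = 2*n² (a(n) = n*(2*n) = 2*n²)
a(105) - 1636 = 2*105² - 1636 = 2*11025 - 1636 = 22050 - 1636 = 20414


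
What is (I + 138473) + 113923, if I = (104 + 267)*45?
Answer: 269091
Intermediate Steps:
I = 16695 (I = 371*45 = 16695)
(I + 138473) + 113923 = (16695 + 138473) + 113923 = 155168 + 113923 = 269091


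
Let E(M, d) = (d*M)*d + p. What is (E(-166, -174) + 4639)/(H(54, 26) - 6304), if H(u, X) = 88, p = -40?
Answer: 1673739/2072 ≈ 807.79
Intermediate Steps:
E(M, d) = -40 + M*d**2 (E(M, d) = (d*M)*d - 40 = (M*d)*d - 40 = M*d**2 - 40 = -40 + M*d**2)
(E(-166, -174) + 4639)/(H(54, 26) - 6304) = ((-40 - 166*(-174)**2) + 4639)/(88 - 6304) = ((-40 - 166*30276) + 4639)/(-6216) = ((-40 - 5025816) + 4639)*(-1/6216) = (-5025856 + 4639)*(-1/6216) = -5021217*(-1/6216) = 1673739/2072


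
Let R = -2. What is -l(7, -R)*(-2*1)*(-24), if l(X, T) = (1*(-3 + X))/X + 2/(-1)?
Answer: 480/7 ≈ 68.571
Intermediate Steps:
l(X, T) = -2 + (-3 + X)/X (l(X, T) = (-3 + X)/X + 2*(-1) = (-3 + X)/X - 2 = -2 + (-3 + X)/X)
-l(7, -R)*(-2*1)*(-24) = -((-3 - 1*7)/7)*(-2*1)*(-24) = -((-3 - 7)/7)*(-2)*(-24) = -((⅐)*(-10))*(-2)*(-24) = -(-10/7*(-2))*(-24) = -20*(-24)/7 = -1*(-480/7) = 480/7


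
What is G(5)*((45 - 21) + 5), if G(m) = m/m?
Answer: 29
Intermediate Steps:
G(m) = 1
G(5)*((45 - 21) + 5) = 1*((45 - 21) + 5) = 1*(24 + 5) = 1*29 = 29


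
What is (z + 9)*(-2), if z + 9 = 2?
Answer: -4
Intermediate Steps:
z = -7 (z = -9 + 2 = -7)
(z + 9)*(-2) = (-7 + 9)*(-2) = 2*(-2) = -4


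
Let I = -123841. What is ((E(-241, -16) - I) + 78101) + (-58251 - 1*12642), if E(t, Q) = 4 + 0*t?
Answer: 131053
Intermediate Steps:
E(t, Q) = 4 (E(t, Q) = 4 + 0 = 4)
((E(-241, -16) - I) + 78101) + (-58251 - 1*12642) = ((4 - 1*(-123841)) + 78101) + (-58251 - 1*12642) = ((4 + 123841) + 78101) + (-58251 - 12642) = (123845 + 78101) - 70893 = 201946 - 70893 = 131053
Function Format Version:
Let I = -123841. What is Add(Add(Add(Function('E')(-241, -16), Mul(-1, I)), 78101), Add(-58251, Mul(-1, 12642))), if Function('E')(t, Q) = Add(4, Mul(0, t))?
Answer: 131053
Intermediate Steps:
Function('E')(t, Q) = 4 (Function('E')(t, Q) = Add(4, 0) = 4)
Add(Add(Add(Function('E')(-241, -16), Mul(-1, I)), 78101), Add(-58251, Mul(-1, 12642))) = Add(Add(Add(4, Mul(-1, -123841)), 78101), Add(-58251, Mul(-1, 12642))) = Add(Add(Add(4, 123841), 78101), Add(-58251, -12642)) = Add(Add(123845, 78101), -70893) = Add(201946, -70893) = 131053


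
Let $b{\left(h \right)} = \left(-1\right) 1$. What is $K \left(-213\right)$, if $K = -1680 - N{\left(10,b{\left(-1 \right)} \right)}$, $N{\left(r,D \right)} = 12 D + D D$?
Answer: $355497$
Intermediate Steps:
$b{\left(h \right)} = -1$
$N{\left(r,D \right)} = D^{2} + 12 D$ ($N{\left(r,D \right)} = 12 D + D^{2} = D^{2} + 12 D$)
$K = -1669$ ($K = -1680 - - (12 - 1) = -1680 - \left(-1\right) 11 = -1680 - -11 = -1680 + 11 = -1669$)
$K \left(-213\right) = \left(-1669\right) \left(-213\right) = 355497$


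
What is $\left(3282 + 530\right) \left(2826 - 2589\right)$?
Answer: $903444$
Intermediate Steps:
$\left(3282 + 530\right) \left(2826 - 2589\right) = 3812 \cdot 237 = 903444$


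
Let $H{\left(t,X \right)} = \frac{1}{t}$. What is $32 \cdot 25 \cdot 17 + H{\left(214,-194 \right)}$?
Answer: $\frac{2910401}{214} \approx 13600.0$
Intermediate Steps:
$32 \cdot 25 \cdot 17 + H{\left(214,-194 \right)} = 32 \cdot 25 \cdot 17 + \frac{1}{214} = 800 \cdot 17 + \frac{1}{214} = 13600 + \frac{1}{214} = \frac{2910401}{214}$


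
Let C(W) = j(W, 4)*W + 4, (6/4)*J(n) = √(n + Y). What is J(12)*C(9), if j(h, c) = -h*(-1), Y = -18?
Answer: 170*I*√6/3 ≈ 138.8*I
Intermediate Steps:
j(h, c) = h
J(n) = 2*√(-18 + n)/3 (J(n) = 2*√(n - 18)/3 = 2*√(-18 + n)/3)
C(W) = 4 + W² (C(W) = W*W + 4 = W² + 4 = 4 + W²)
J(12)*C(9) = (2*√(-18 + 12)/3)*(4 + 9²) = (2*√(-6)/3)*(4 + 81) = (2*(I*√6)/3)*85 = (2*I*√6/3)*85 = 170*I*√6/3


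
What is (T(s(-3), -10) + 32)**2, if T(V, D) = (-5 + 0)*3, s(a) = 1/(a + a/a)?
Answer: 289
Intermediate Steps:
s(a) = 1/(1 + a) (s(a) = 1/(a + 1) = 1/(1 + a))
T(V, D) = -15 (T(V, D) = -5*3 = -15)
(T(s(-3), -10) + 32)**2 = (-15 + 32)**2 = 17**2 = 289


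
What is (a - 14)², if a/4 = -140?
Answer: 329476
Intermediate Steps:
a = -560 (a = 4*(-140) = -560)
(a - 14)² = (-560 - 14)² = (-574)² = 329476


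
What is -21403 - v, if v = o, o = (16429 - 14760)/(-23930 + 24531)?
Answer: -12864872/601 ≈ -21406.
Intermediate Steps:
o = 1669/601 ≈ 2.7770
v = 1669/601 ≈ 2.7770
-21403 - v = -21403 - 1*1669/601 = -21403 - 1669/601 = -12864872/601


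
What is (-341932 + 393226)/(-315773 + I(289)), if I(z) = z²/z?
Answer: -25647/157742 ≈ -0.16259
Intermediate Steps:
I(z) = z
(-341932 + 393226)/(-315773 + I(289)) = (-341932 + 393226)/(-315773 + 289) = 51294/(-315484) = 51294*(-1/315484) = -25647/157742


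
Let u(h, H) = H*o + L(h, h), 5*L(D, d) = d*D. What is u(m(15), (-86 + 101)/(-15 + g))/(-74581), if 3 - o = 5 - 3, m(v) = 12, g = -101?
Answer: -16629/43256980 ≈ -0.00038442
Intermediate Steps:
o = 1 (o = 3 - (5 - 3) = 3 - 1*2 = 3 - 2 = 1)
L(D, d) = D*d/5 (L(D, d) = (d*D)/5 = (D*d)/5 = D*d/5)
u(h, H) = H + h**2/5 (u(h, H) = H*1 + h*h/5 = H + h**2/5)
u(m(15), (-86 + 101)/(-15 + g))/(-74581) = ((-86 + 101)/(-15 - 101) + (1/5)*12**2)/(-74581) = (15/(-116) + (1/5)*144)*(-1/74581) = (15*(-1/116) + 144/5)*(-1/74581) = (-15/116 + 144/5)*(-1/74581) = (16629/580)*(-1/74581) = -16629/43256980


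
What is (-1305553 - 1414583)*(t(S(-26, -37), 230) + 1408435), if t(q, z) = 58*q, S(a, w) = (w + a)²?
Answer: -4457315494632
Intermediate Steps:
S(a, w) = (a + w)²
(-1305553 - 1414583)*(t(S(-26, -37), 230) + 1408435) = (-1305553 - 1414583)*(58*(-26 - 37)² + 1408435) = -2720136*(58*(-63)² + 1408435) = -2720136*(58*3969 + 1408435) = -2720136*(230202 + 1408435) = -2720136*1638637 = -4457315494632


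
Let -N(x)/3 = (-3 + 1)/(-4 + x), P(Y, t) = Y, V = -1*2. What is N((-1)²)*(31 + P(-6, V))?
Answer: -50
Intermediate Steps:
V = -2
N(x) = 6/(-4 + x) (N(x) = -3*(-3 + 1)/(-4 + x) = -(-6)/(-4 + x) = 6/(-4 + x))
N((-1)²)*(31 + P(-6, V)) = (6/(-4 + (-1)²))*(31 - 6) = (6/(-4 + 1))*25 = (6/(-3))*25 = (6*(-⅓))*25 = -2*25 = -50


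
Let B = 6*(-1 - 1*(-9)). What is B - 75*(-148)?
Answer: 11148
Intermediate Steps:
B = 48 (B = 6*(-1 + 9) = 6*8 = 48)
B - 75*(-148) = 48 - 75*(-148) = 48 + 11100 = 11148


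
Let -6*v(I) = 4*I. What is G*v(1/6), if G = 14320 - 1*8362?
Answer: -662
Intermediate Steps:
v(I) = -2*I/3
G = 5958 (G = 14320 - 8362 = 5958)
G*v(1/6) = 5958*(-⅔/6) = 5958*(-⅔*⅙) = 5958*(-⅑) = -662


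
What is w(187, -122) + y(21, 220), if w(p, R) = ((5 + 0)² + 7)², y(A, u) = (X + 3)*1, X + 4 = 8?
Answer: 1031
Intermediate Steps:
X = 4 (X = -4 + 8 = 4)
y(A, u) = 7 (y(A, u) = (4 + 3)*1 = 7*1 = 7)
w(p, R) = 1024 (w(p, R) = (5² + 7)² = (25 + 7)² = 32² = 1024)
w(187, -122) + y(21, 220) = 1024 + 7 = 1031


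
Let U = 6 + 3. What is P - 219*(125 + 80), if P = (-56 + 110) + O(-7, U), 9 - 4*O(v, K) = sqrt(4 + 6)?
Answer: -179355/4 - sqrt(10)/4 ≈ -44840.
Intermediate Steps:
U = 9
O(v, K) = 9/4 - sqrt(10)/4 (O(v, K) = 9/4 - sqrt(4 + 6)/4 = 9/4 - sqrt(10)/4)
P = 225/4 - sqrt(10)/4 (P = (-56 + 110) + (9/4 - sqrt(10)/4) = 54 + (9/4 - sqrt(10)/4) = 225/4 - sqrt(10)/4 ≈ 55.459)
P - 219*(125 + 80) = (225/4 - sqrt(10)/4) - 219*(125 + 80) = (225/4 - sqrt(10)/4) - 219*205 = (225/4 - sqrt(10)/4) - 44895 = -179355/4 - sqrt(10)/4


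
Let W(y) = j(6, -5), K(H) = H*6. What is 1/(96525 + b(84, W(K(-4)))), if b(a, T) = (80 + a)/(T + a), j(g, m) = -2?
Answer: 1/96527 ≈ 1.0360e-5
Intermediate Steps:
K(H) = 6*H
W(y) = -2
b(a, T) = (80 + a)/(T + a)
1/(96525 + b(84, W(K(-4)))) = 1/(96525 + (80 + 84)/(-2 + 84)) = 1/(96525 + 164/82) = 1/(96525 + (1/82)*164) = 1/(96525 + 2) = 1/96527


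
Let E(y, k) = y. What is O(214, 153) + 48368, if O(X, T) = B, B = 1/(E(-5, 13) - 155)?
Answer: 7738879/160 ≈ 48368.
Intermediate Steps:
B = -1/160 (B = 1/(-5 - 155) = 1/(-160) = -1/160 ≈ -0.0062500)
O(X, T) = -1/160
O(214, 153) + 48368 = -1/160 + 48368 = 7738879/160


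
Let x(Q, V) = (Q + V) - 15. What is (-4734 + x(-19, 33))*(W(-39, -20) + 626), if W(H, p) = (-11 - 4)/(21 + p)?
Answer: -2893085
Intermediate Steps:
W(H, p) = -15/(21 + p)
x(Q, V) = -15 + Q + V
(-4734 + x(-19, 33))*(W(-39, -20) + 626) = (-4734 + (-15 - 19 + 33))*(-15/(21 - 20) + 626) = (-4734 - 1)*(-15/1 + 626) = -4735*(-15*1 + 626) = -4735*(-15 + 626) = -4735*611 = -2893085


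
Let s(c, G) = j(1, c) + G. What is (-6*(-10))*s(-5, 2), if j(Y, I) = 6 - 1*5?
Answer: 180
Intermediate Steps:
j(Y, I) = 1 (j(Y, I) = 6 - 5 = 1)
s(c, G) = 1 + G
(-6*(-10))*s(-5, 2) = (-6*(-10))*(1 + 2) = 60*3 = 180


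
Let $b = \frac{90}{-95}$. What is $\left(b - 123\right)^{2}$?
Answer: $\frac{5546025}{361} \approx 15363.0$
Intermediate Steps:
$b = - \frac{18}{19}$ ($b = 90 \left(- \frac{1}{95}\right) = - \frac{18}{19} \approx -0.94737$)
$\left(b - 123\right)^{2} = \left(- \frac{18}{19} - 123\right)^{2} = \left(- \frac{2355}{19}\right)^{2} = \frac{5546025}{361}$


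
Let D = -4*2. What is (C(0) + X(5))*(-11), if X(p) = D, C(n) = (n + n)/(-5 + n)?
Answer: 88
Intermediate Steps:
D = -8
C(n) = 2*n/(-5 + n) (C(n) = (2*n)/(-5 + n) = 2*n/(-5 + n))
X(p) = -8
(C(0) + X(5))*(-11) = (2*0/(-5 + 0) - 8)*(-11) = (2*0/(-5) - 8)*(-11) = (2*0*(-⅕) - 8)*(-11) = (0 - 8)*(-11) = -8*(-11) = 88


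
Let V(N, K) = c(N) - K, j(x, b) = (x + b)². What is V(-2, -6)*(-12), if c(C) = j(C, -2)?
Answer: -264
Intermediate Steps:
j(x, b) = (b + x)²
c(C) = (-2 + C)²
V(N, K) = (-2 + N)² - K
V(-2, -6)*(-12) = ((-2 - 2)² - 1*(-6))*(-12) = ((-4)² + 6)*(-12) = (16 + 6)*(-12) = 22*(-12) = -264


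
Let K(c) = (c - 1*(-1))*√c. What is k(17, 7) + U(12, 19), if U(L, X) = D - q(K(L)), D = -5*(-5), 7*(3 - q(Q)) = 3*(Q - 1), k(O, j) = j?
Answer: 200/7 + 78*√3/7 ≈ 47.871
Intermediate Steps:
K(c) = √c*(1 + c) (K(c) = (c + 1)*√c = (1 + c)*√c = √c*(1 + c))
q(Q) = 24/7 - 3*Q/7 (q(Q) = 3 - 3*(Q - 1)/7 = 3 - 3*(-1 + Q)/7 = 3 - (-3 + 3*Q)/7 = 3 + (3/7 - 3*Q/7) = 24/7 - 3*Q/7)
D = 25
U(L, X) = 151/7 + 3*√L*(1 + L)/7 (U(L, X) = 25 - (24/7 - 3*√L*(1 + L)/7) = 25 + (-24/7 + 3*√L*(1 + L)/7) = 151/7 + 3*√L*(1 + L)/7)
k(17, 7) + U(12, 19) = 7 + (151/7 + 3*√12*(1 + 12)/7) = 7 + (151/7 + (3/7)*(2*√3)*13) = 7 + (151/7 + 78*√3/7) = 200/7 + 78*√3/7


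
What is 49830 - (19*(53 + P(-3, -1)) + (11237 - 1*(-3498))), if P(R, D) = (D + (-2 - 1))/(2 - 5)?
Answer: 102188/3 ≈ 34063.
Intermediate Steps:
P(R, D) = 1 - D/3 (P(R, D) = (D - 3)/(-3) = (-3 + D)*(-⅓) = 1 - D/3)
49830 - (19*(53 + P(-3, -1)) + (11237 - 1*(-3498))) = 49830 - (19*(53 + (1 - ⅓*(-1))) + (11237 - 1*(-3498))) = 49830 - (19*(53 + (1 + ⅓)) + (11237 + 3498)) = 49830 - (19*(53 + 4/3) + 14735) = 49830 - (19*(163/3) + 14735) = 49830 - (3097/3 + 14735) = 49830 - 1*47302/3 = 49830 - 47302/3 = 102188/3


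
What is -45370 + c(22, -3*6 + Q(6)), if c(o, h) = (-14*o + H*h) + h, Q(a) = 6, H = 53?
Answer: -46326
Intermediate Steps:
c(o, h) = -14*o + 54*h (c(o, h) = (-14*o + 53*h) + h = -14*o + 54*h)
-45370 + c(22, -3*6 + Q(6)) = -45370 + (-14*22 + 54*(-3*6 + 6)) = -45370 + (-308 + 54*(-18 + 6)) = -45370 + (-308 + 54*(-12)) = -45370 + (-308 - 648) = -45370 - 956 = -46326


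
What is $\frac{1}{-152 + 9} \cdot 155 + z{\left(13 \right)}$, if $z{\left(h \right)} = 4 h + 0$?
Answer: $\frac{7281}{143} \approx 50.916$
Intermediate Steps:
$z{\left(h \right)} = 4 h$
$\frac{1}{-152 + 9} \cdot 155 + z{\left(13 \right)} = \frac{1}{-152 + 9} \cdot 155 + 4 \cdot 13 = \frac{1}{-143} \cdot 155 + 52 = \left(- \frac{1}{143}\right) 155 + 52 = - \frac{155}{143} + 52 = \frac{7281}{143}$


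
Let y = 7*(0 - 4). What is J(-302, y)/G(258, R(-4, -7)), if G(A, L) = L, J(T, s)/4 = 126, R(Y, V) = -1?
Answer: -504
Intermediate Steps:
y = -28 (y = 7*(-4) = -28)
J(T, s) = 504 (J(T, s) = 4*126 = 504)
J(-302, y)/G(258, R(-4, -7)) = 504/(-1) = 504*(-1) = -504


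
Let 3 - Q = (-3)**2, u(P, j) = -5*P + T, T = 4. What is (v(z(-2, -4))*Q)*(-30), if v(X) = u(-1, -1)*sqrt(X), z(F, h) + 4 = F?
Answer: 1620*I*sqrt(6) ≈ 3968.2*I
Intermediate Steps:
z(F, h) = -4 + F
u(P, j) = 4 - 5*P (u(P, j) = -5*P + 4 = 4 - 5*P)
v(X) = 9*sqrt(X) (v(X) = (4 - 5*(-1))*sqrt(X) = (4 + 5)*sqrt(X) = 9*sqrt(X))
Q = -6 (Q = 3 - 1*(-3)**2 = 3 - 1*9 = 3 - 9 = -6)
(v(z(-2, -4))*Q)*(-30) = ((9*sqrt(-4 - 2))*(-6))*(-30) = ((9*sqrt(-6))*(-6))*(-30) = ((9*(I*sqrt(6)))*(-6))*(-30) = ((9*I*sqrt(6))*(-6))*(-30) = -54*I*sqrt(6)*(-30) = 1620*I*sqrt(6)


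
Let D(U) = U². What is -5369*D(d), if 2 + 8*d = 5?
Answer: -48321/64 ≈ -755.02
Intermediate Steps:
d = 3/8 (d = -¼ + (⅛)*5 = -¼ + 5/8 = 3/8 ≈ 0.37500)
-5369*D(d) = -5369*(3/8)² = -5369*9/64 = -48321/64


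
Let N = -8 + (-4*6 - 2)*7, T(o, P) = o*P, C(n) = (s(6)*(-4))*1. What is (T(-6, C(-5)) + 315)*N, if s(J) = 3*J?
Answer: -141930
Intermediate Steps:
C(n) = -72 (C(n) = ((3*6)*(-4))*1 = (18*(-4))*1 = -72*1 = -72)
T(o, P) = P*o
N = -190 (N = -8 + (-24 - 2)*7 = -8 - 26*7 = -8 - 182 = -190)
(T(-6, C(-5)) + 315)*N = (-72*(-6) + 315)*(-190) = (432 + 315)*(-190) = 747*(-190) = -141930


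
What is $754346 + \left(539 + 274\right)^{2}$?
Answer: $1415315$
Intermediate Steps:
$754346 + \left(539 + 274\right)^{2} = 754346 + 813^{2} = 754346 + 660969 = 1415315$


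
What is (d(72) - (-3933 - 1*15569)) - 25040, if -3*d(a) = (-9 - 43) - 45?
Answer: -16517/3 ≈ -5505.7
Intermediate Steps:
d(a) = 97/3 (d(a) = -((-9 - 43) - 45)/3 = -(-52 - 45)/3 = -1/3*(-97) = 97/3)
(d(72) - (-3933 - 1*15569)) - 25040 = (97/3 - (-3933 - 1*15569)) - 25040 = (97/3 - (-3933 - 15569)) - 25040 = (97/3 - 1*(-19502)) - 25040 = (97/3 + 19502) - 25040 = 58603/3 - 25040 = -16517/3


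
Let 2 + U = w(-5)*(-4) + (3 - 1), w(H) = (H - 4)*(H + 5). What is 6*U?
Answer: 0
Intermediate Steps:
w(H) = (-4 + H)*(5 + H)
U = 0 (U = -2 + ((-20 - 5 + (-5)²)*(-4) + (3 - 1)) = -2 + ((-20 - 5 + 25)*(-4) + 2) = -2 + (0*(-4) + 2) = -2 + (0 + 2) = -2 + 2 = 0)
6*U = 6*0 = 0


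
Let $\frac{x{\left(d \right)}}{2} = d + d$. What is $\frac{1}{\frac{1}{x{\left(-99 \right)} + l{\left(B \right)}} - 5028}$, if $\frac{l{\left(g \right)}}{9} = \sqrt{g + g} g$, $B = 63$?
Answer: $- \frac{202883811948}{1020099804483455} - \frac{1701 \sqrt{14}}{1020099804483455} \approx -0.00019889$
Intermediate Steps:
$x{\left(d \right)} = 4 d$ ($x{\left(d \right)} = 2 \left(d + d\right) = 2 \cdot 2 d = 4 d$)
$l{\left(g \right)} = 9 \sqrt{2} g^{\frac{3}{2}}$ ($l{\left(g \right)} = 9 \sqrt{g + g} g = 9 \sqrt{2 g} g = 9 \sqrt{2} \sqrt{g} g = 9 \sqrt{2} g^{\frac{3}{2}}$)
$\frac{1}{\frac{1}{x{\left(-99 \right)} + l{\left(B \right)}} - 5028} = \frac{1}{\frac{1}{4 \left(-99\right) + 9 \sqrt{2} \cdot 63^{\frac{3}{2}}} - 5028} = \frac{1}{\frac{1}{-396 + 9 \sqrt{2} \cdot 189 \sqrt{7}} - 5028} = \frac{1}{\frac{1}{-396 + 1701 \sqrt{14}} - 5028} = \frac{1}{-5028 + \frac{1}{-396 + 1701 \sqrt{14}}}$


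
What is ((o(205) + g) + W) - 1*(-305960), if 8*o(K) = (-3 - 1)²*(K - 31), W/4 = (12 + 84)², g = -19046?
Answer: 324126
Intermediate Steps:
W = 36864 (W = 4*(12 + 84)² = 4*96² = 4*9216 = 36864)
o(K) = -62 + 2*K (o(K) = ((-3 - 1)²*(K - 31))/8 = ((-4)²*(-31 + K))/8 = (16*(-31 + K))/8 = (-496 + 16*K)/8 = -62 + 2*K)
((o(205) + g) + W) - 1*(-305960) = (((-62 + 2*205) - 19046) + 36864) - 1*(-305960) = (((-62 + 410) - 19046) + 36864) + 305960 = ((348 - 19046) + 36864) + 305960 = (-18698 + 36864) + 305960 = 18166 + 305960 = 324126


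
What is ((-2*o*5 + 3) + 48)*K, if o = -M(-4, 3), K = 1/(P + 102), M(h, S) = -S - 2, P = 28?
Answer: 1/130 ≈ 0.0076923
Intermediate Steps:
M(h, S) = -2 - S
K = 1/130 (K = 1/(28 + 102) = 1/130 ≈ 0.0076923)
o = 5 (o = -(-2 - 1*3) = -(-2 - 3) = -1*(-5) = 5)
((-2*o*5 + 3) + 48)*K = ((-10*5 + 3) + 48)*(1/130) = ((-2*25 + 3) + 48)*(1/130) = ((-50 + 3) + 48)*(1/130) = (-47 + 48)*(1/130) = 1*(1/130) = 1/130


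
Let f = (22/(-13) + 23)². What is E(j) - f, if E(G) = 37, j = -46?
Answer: -70476/169 ≈ -417.02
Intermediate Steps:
f = 76729/169 (f = (22*(-1/13) + 23)² = (-22/13 + 23)² = (277/13)² = 76729/169 ≈ 454.02)
E(j) - f = 37 - 1*76729/169 = 37 - 76729/169 = -70476/169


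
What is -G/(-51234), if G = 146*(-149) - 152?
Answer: -3651/8539 ≈ -0.42757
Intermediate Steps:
G = -21906 (G = -21754 - 152 = -21906)
-G/(-51234) = -1*(-21906)/(-51234) = 21906*(-1/51234) = -3651/8539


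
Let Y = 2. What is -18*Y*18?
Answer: -648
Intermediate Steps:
-18*Y*18 = -18*2*18 = -36*18 = -648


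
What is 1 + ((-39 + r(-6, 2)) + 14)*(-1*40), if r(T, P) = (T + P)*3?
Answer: 1481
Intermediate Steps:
r(T, P) = 3*P + 3*T (r(T, P) = (P + T)*3 = 3*P + 3*T)
1 + ((-39 + r(-6, 2)) + 14)*(-1*40) = 1 + ((-39 + (3*2 + 3*(-6))) + 14)*(-1*40) = 1 + ((-39 + (6 - 18)) + 14)*(-40) = 1 + ((-39 - 12) + 14)*(-40) = 1 + (-51 + 14)*(-40) = 1 - 37*(-40) = 1 + 1480 = 1481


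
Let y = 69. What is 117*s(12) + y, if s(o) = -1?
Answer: -48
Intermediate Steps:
117*s(12) + y = 117*(-1) + 69 = -117 + 69 = -48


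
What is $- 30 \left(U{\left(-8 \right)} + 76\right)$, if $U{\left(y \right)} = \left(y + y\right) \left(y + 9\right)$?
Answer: $-1800$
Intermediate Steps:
$U{\left(y \right)} = 2 y \left(9 + y\right)$
$- 30 \left(U{\left(-8 \right)} + 76\right) = - 30 \left(2 \left(-8\right) \left(9 - 8\right) + 76\right) = - 30 \left(2 \left(-8\right) 1 + 76\right) = - 30 \left(-16 + 76\right) = \left(-30\right) 60 = -1800$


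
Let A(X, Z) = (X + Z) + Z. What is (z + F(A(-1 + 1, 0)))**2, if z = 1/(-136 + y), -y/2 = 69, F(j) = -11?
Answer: 9090225/75076 ≈ 121.08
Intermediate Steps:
A(X, Z) = X + 2*Z
y = -138 (y = -2*69 = -138)
z = -1/274 (z = 1/(-136 - 138) = 1/(-274) = -1/274 ≈ -0.0036496)
(z + F(A(-1 + 1, 0)))**2 = (-1/274 - 11)**2 = (-3015/274)**2 = 9090225/75076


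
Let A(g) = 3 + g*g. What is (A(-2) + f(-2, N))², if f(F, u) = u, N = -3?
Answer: 16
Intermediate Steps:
A(g) = 3 + g²
(A(-2) + f(-2, N))² = ((3 + (-2)²) - 3)² = ((3 + 4) - 3)² = (7 - 3)² = 4² = 16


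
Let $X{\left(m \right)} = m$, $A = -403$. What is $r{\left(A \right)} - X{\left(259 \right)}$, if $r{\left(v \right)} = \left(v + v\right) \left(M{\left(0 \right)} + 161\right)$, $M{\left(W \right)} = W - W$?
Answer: $-130025$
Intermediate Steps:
$M{\left(W \right)} = 0$
$r{\left(v \right)} = 322 v$ ($r{\left(v \right)} = \left(v + v\right) \left(0 + 161\right) = 2 v 161 = 322 v$)
$r{\left(A \right)} - X{\left(259 \right)} = 322 \left(-403\right) - 259 = -129766 - 259 = -130025$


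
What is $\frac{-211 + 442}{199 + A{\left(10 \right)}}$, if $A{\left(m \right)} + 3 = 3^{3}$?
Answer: $\frac{231}{223} \approx 1.0359$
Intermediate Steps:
$A{\left(m \right)} = 24$ ($A{\left(m \right)} = -3 + 3^{3} = -3 + 27 = 24$)
$\frac{-211 + 442}{199 + A{\left(10 \right)}} = \frac{-211 + 442}{199 + 24} = \frac{231}{223}$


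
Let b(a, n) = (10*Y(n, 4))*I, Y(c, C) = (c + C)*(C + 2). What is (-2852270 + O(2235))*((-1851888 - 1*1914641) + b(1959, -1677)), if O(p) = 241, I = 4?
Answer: 11887396621421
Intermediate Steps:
Y(c, C) = (2 + C)*(C + c) (Y(c, C) = (C + c)*(2 + C) = (2 + C)*(C + c))
b(a, n) = 960 + 240*n (b(a, n) = (10*(4² + 2*4 + 2*n + 4*n))*4 = (10*(16 + 8 + 2*n + 4*n))*4 = (10*(24 + 6*n))*4 = (240 + 60*n)*4 = 960 + 240*n)
(-2852270 + O(2235))*((-1851888 - 1*1914641) + b(1959, -1677)) = (-2852270 + 241)*((-1851888 - 1*1914641) + (960 + 240*(-1677))) = -2852029*((-1851888 - 1914641) + (960 - 402480)) = -2852029*(-3766529 - 401520) = -2852029*(-4168049) = 11887396621421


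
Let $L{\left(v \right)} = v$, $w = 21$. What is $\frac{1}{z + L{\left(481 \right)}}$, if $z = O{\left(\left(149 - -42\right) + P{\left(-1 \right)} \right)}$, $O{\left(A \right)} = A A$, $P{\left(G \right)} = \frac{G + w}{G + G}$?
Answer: $\frac{1}{33242} \approx 3.0082 \cdot 10^{-5}$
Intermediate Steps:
$P{\left(G \right)} = \frac{21 + G}{2 G}$ ($P{\left(G \right)} = \frac{G + 21}{G + G} = \frac{21 + G}{2 G}$)
$O{\left(A \right)} = A^{2}$
$z = 32761$ ($z = \left(\left(149 - -42\right) + \frac{21 - 1}{2 \left(-1\right)}\right)^{2} = \left(\left(149 + 42\right) + \frac{1}{2} \left(-1\right) 20\right)^{2} = \left(191 - 10\right)^{2} = 181^{2} = 32761$)
$\frac{1}{z + L{\left(481 \right)}} = \frac{1}{32761 + 481} = \frac{1}{33242}$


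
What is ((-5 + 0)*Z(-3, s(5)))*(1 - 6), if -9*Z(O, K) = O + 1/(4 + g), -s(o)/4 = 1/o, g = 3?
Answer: 500/63 ≈ 7.9365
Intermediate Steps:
s(o) = -4/o
Z(O, K) = -1/63 - O/9 (Z(O, K) = -(O + 1/(4 + 3))/9 = -(O + 1/7)/9 = -(O + ⅐)/9 = -(⅐ + O)/9 = -1/63 - O/9)
((-5 + 0)*Z(-3, s(5)))*(1 - 6) = ((-5 + 0)*(-1/63 - ⅑*(-3)))*(1 - 6) = -5*(-1/63 + ⅓)*(-5) = -5*20/63*(-5) = -100/63*(-5) = 500/63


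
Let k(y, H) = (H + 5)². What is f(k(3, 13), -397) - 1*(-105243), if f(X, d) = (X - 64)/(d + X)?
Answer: 7682479/73 ≈ 1.0524e+5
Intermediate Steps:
k(y, H) = (5 + H)²
f(X, d) = (-64 + X)/(X + d)
f(k(3, 13), -397) - 1*(-105243) = (-64 + (5 + 13)²)/((5 + 13)² - 397) - 1*(-105243) = (-64 + 18²)/(18² - 397) + 105243 = (-64 + 324)/(324 - 397) + 105243 = 260/(-73) + 105243 = -1/73*260 + 105243 = -260/73 + 105243 = 7682479/73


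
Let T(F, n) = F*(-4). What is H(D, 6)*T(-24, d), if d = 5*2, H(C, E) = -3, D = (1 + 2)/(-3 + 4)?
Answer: -288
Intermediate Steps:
D = 3 (D = 3/1 = 3*1 = 3)
d = 10
T(F, n) = -4*F
H(D, 6)*T(-24, d) = -(-12)*(-24) = -3*96 = -288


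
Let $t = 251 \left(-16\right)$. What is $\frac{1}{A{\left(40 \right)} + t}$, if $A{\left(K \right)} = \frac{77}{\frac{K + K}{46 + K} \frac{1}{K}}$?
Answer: $- \frac{1}{705} \approx -0.0014184$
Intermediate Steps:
$t = -4016$
$A{\left(K \right)} = 1771 + \frac{77 K}{2}$ ($A{\left(K \right)} = \frac{77}{\frac{2 K}{46 + K} \frac{1}{K}} = \frac{77}{2 \frac{1}{46 + K}} = 77 \left(23 + \frac{K}{2}\right) = 1771 + \frac{77 K}{2}$)
$\frac{1}{A{\left(40 \right)} + t} = \frac{1}{\left(1771 + \frac{77}{2} \cdot 40\right) - 4016} = \frac{1}{\left(1771 + 1540\right) - 4016} = \frac{1}{3311 - 4016} = \frac{1}{-705} = - \frac{1}{705}$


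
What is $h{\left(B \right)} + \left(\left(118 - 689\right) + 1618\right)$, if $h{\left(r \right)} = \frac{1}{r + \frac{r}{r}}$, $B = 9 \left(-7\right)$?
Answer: $\frac{64913}{62} \approx 1047.0$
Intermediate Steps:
$B = -63$
$h{\left(r \right)} = \frac{1}{1 + r}$ ($h{\left(r \right)} = \frac{1}{r + 1} = \frac{1}{1 + r}$)
$h{\left(B \right)} + \left(\left(118 - 689\right) + 1618\right) = \frac{1}{1 - 63} + \left(\left(118 - 689\right) + 1618\right) = \frac{1}{-62} + \left(-571 + 1618\right) = - \frac{1}{62} + 1047 = \frac{64913}{62}$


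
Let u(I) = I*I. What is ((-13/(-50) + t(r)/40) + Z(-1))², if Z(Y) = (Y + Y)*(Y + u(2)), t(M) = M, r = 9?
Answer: 1216609/40000 ≈ 30.415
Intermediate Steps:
u(I) = I²
Z(Y) = 2*Y*(4 + Y) (Z(Y) = (Y + Y)*(Y + 2²) = (2*Y)*(Y + 4) = (2*Y)*(4 + Y) = 2*Y*(4 + Y))
((-13/(-50) + t(r)/40) + Z(-1))² = ((-13/(-50) + 9/40) + 2*(-1)*(4 - 1))² = ((-13*(-1/50) + 9*(1/40)) + 2*(-1)*3)² = ((13/50 + 9/40) - 6)² = (97/200 - 6)² = (-1103/200)² = 1216609/40000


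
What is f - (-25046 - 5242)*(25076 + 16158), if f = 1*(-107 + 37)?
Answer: 1248895322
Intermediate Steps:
f = -70 (f = 1*(-70) = -70)
f - (-25046 - 5242)*(25076 + 16158) = -70 - (-25046 - 5242)*(25076 + 16158) = -70 - (-30288)*41234 = -70 - 1*(-1248895392) = -70 + 1248895392 = 1248895322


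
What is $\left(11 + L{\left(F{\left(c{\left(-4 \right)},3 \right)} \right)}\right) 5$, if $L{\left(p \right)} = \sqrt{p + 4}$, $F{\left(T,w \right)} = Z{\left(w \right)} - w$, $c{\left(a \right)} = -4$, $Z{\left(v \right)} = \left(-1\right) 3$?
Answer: $55 + 5 i \sqrt{2} \approx 55.0 + 7.0711 i$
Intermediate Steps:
$Z{\left(v \right)} = -3$
$F{\left(T,w \right)} = -3 - w$
$L{\left(p \right)} = \sqrt{4 + p}$
$\left(11 + L{\left(F{\left(c{\left(-4 \right)},3 \right)} \right)}\right) 5 = \left(11 + \sqrt{4 - 6}\right) 5 = \left(11 + \sqrt{-2}\right) 5 = \left(11 + i \sqrt{2}\right) 5 = 55 + 5 i \sqrt{2}$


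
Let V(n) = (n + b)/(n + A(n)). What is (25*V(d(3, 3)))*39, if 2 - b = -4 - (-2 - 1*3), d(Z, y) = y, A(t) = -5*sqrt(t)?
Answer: -1950/11 - 3250*sqrt(3)/11 ≈ -689.01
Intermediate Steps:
b = 1 (b = 2 - (-4 - (-2 - 1*3)) = 2 - (-4 - (-2 - 3)) = 2 - (-4 - 1*(-5)) = 2 - (-4 + 5) = 2 - 1*1 = 2 - 1 = 1)
V(n) = (1 + n)/(n - 5*sqrt(n)) (V(n) = (n + 1)/(n - 5*sqrt(n)) = (1 + n)/(n - 5*sqrt(n)))
(25*V(d(3, 3)))*39 = (25*((1 + 3)/(3 - 5*sqrt(3))))*39 = (25*(4/(3 - 5*sqrt(3))))*39 = (100/(3 - 5*sqrt(3)))*39 = 3900/(3 - 5*sqrt(3))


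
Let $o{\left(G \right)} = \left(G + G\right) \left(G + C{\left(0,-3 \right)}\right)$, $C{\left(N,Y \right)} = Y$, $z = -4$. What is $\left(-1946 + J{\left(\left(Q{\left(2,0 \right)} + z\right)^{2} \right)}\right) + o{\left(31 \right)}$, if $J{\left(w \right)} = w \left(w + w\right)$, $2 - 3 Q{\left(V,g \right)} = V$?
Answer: $302$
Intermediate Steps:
$Q{\left(V,g \right)} = \frac{2}{3} - \frac{V}{3}$
$o{\left(G \right)} = 2 G \left(-3 + G\right)$ ($o{\left(G \right)} = \left(G + G\right) \left(G - 3\right) = 2 G \left(-3 + G\right)$)
$J{\left(w \right)} = 2 w^{2}$ ($J{\left(w \right)} = w 2 w = 2 w^{2}$)
$\left(-1946 + J{\left(\left(Q{\left(2,0 \right)} + z\right)^{2} \right)}\right) + o{\left(31 \right)} = \left(-1946 + 2 \left(\left(\left(\frac{2}{3} - \frac{2}{3}\right) - 4\right)^{2}\right)^{2}\right) + 2 \cdot 31 \left(-3 + 31\right) = \left(-1946 + 2 \left(\left(\left(\frac{2}{3} - \frac{2}{3}\right) - 4\right)^{2}\right)^{2}\right) + 2 \cdot 31 \cdot 28 = \left(-1946 + 2 \left(\left(0 - 4\right)^{2}\right)^{2}\right) + 1736 = \left(-1946 + 2 \left(\left(-4\right)^{2}\right)^{2}\right) + 1736 = \left(-1946 + 2 \cdot 16^{2}\right) + 1736 = \left(-1946 + 2 \cdot 256\right) + 1736 = \left(-1946 + 512\right) + 1736 = -1434 + 1736 = 302$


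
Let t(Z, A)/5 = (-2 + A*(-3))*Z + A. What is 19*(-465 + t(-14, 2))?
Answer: 1995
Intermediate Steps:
t(Z, A) = 5*A + 5*Z*(-2 - 3*A) (t(Z, A) = 5*((-2 + A*(-3))*Z + A) = 5*((-2 - 3*A)*Z + A) = 5*(Z*(-2 - 3*A) + A) = 5*(A + Z*(-2 - 3*A)) = 5*A + 5*Z*(-2 - 3*A))
19*(-465 + t(-14, 2)) = 19*(-465 + (-10*(-14) + 5*2 - 15*2*(-14))) = 19*(-465 + (140 + 10 + 420)) = 19*(-465 + 570) = 19*105 = 1995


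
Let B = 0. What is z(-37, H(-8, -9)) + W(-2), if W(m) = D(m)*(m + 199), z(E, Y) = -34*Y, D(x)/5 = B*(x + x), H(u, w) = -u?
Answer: -272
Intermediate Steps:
D(x) = 0 (D(x) = 5*(0*(x + x)) = 5*(0*(2*x)) = 5*0 = 0)
W(m) = 0 (W(m) = 0*(m + 199) = 0*(199 + m) = 0)
z(-37, H(-8, -9)) + W(-2) = -(-34)*(-8) + 0 = -34*8 + 0 = -272 + 0 = -272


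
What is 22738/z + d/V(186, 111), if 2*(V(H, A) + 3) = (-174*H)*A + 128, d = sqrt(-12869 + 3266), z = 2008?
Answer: 11369/1004 - 3*I*sqrt(1067)/1796141 ≈ 11.324 - 5.4559e-5*I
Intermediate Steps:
d = 3*I*sqrt(1067) (d = sqrt(-9603) = 3*I*sqrt(1067) ≈ 97.995*I)
V(H, A) = 61 - 87*A*H (V(H, A) = -3 + ((-174*H)*A + 128)/2 = -3 + (-174*A*H + 128)/2 = -3 + (128 - 174*A*H)/2 = -3 + (64 - 87*A*H) = 61 - 87*A*H)
22738/z + d/V(186, 111) = 22738/2008 + (3*I*sqrt(1067))/(61 - 87*111*186) = 22738*(1/2008) + (3*I*sqrt(1067))/(61 - 1796202) = 11369/1004 + (3*I*sqrt(1067))/(-1796141) = 11369/1004 + (3*I*sqrt(1067))*(-1/1796141) = 11369/1004 - 3*I*sqrt(1067)/1796141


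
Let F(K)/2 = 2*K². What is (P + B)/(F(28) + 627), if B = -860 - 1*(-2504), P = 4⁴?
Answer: 1900/3763 ≈ 0.50492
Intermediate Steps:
P = 256
F(K) = 4*K² (F(K) = 2*(2*K²) = 4*K²)
B = 1644 (B = -860 + 2504 = 1644)
(P + B)/(F(28) + 627) = (256 + 1644)/(4*28² + 627) = 1900/(4*784 + 627) = 1900/(3136 + 627) = 1900/3763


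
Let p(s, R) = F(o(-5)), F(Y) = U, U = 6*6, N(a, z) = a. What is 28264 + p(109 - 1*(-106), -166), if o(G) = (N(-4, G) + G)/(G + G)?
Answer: 28300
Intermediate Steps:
o(G) = (-4 + G)/(2*G) (o(G) = (-4 + G)/(G + G) = (-4 + G)/((2*G)) = (-4 + G)*(1/(2*G)) = (-4 + G)/(2*G))
U = 36
F(Y) = 36
p(s, R) = 36
28264 + p(109 - 1*(-106), -166) = 28264 + 36 = 28300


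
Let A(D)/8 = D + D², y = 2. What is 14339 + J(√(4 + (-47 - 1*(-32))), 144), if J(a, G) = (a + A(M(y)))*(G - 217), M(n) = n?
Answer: 10835 - 73*I*√11 ≈ 10835.0 - 242.11*I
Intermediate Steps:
A(D) = 8*D + 8*D² (A(D) = 8*(D + D²) = 8*D + 8*D²)
J(a, G) = (-217 + G)*(48 + a) (J(a, G) = (a + 8*2*(1 + 2))*(G - 217) = (a + 8*2*3)*(-217 + G) = (a + 48)*(-217 + G) = (48 + a)*(-217 + G) = (-217 + G)*(48 + a))
14339 + J(√(4 + (-47 - 1*(-32))), 144) = 14339 + (-10416 - 217*√(4 + (-47 - 1*(-32))) + 48*144 + 144*√(4 + (-47 - 1*(-32)))) = 14339 + (-10416 - 217*√(4 + (-47 + 32)) + 6912 + 144*√(4 + (-47 + 32))) = 14339 + (-10416 - 217*√(4 - 15) + 6912 + 144*√(4 - 15)) = 14339 + (-10416 - 217*I*√11 + 6912 + 144*√(-11)) = 14339 + (-10416 - 217*I*√11 + 6912 + 144*(I*√11)) = 14339 + (-10416 - 217*I*√11 + 6912 + 144*I*√11) = 14339 + (-3504 - 73*I*√11) = 10835 - 73*I*√11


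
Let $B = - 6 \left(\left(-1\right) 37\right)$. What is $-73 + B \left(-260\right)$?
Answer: $-57793$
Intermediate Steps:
$B = 222$ ($B = \left(-6\right) \left(-37\right) = 222$)
$-73 + B \left(-260\right) = -73 + 222 \left(-260\right) = -73 - 57720 = -57793$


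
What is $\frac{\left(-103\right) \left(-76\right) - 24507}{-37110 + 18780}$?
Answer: $\frac{1283}{1410} \approx 0.90993$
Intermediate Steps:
$\frac{\left(-103\right) \left(-76\right) - 24507}{-37110 + 18780} = \frac{7828 - 24507}{-18330} = \left(-16679\right) \left(- \frac{1}{18330}\right) = \frac{1283}{1410}$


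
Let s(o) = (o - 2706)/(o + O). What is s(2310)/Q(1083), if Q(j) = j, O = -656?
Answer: -66/298547 ≈ -0.00022107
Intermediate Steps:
s(o) = (-2706 + o)/(-656 + o) (s(o) = (o - 2706)/(o - 656) = (-2706 + o)/(-656 + o))
s(2310)/Q(1083) = ((-2706 + 2310)/(-656 + 2310))/1083 = (-396/1654)*(1/1083) = ((1/1654)*(-396))*(1/1083) = -198/827*1/1083 = -66/298547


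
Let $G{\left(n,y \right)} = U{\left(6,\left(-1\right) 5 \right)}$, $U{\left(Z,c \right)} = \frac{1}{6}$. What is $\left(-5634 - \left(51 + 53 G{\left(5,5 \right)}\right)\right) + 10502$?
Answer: $\frac{28849}{6} \approx 4808.2$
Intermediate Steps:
$U{\left(Z,c \right)} = \frac{1}{6}$
$G{\left(n,y \right)} = \frac{1}{6}$
$\left(-5634 - \left(51 + 53 G{\left(5,5 \right)}\right)\right) + 10502 = \left(-5634 - \frac{359}{6}\right) + 10502 = - \frac{34163}{6} + 10502 = \frac{28849}{6}$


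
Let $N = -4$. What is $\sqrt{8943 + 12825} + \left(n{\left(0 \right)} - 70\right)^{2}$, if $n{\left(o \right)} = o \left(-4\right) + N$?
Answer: $5476 + 2 \sqrt{5442} \approx 5623.5$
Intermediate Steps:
$n{\left(o \right)} = -4 - 4 o$ ($n{\left(o \right)} = o \left(-4\right) - 4 = - 4 o - 4 = -4 - 4 o$)
$\sqrt{8943 + 12825} + \left(n{\left(0 \right)} - 70\right)^{2} = \sqrt{8943 + 12825} + \left(\left(-4 - 0\right) - 70\right)^{2} = \sqrt{21768} + \left(\left(-4 + 0\right) - 70\right)^{2} = 2 \sqrt{5442} + \left(-4 - 70\right)^{2} = 2 \sqrt{5442} + \left(-74\right)^{2} = 2 \sqrt{5442} + 5476 = 5476 + 2 \sqrt{5442}$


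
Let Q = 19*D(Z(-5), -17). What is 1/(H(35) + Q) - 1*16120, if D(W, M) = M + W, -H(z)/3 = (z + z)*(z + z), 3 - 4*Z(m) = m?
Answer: -241558201/14985 ≈ -16120.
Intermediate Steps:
Z(m) = 3/4 - m/4
H(z) = -12*z**2 (H(z) = -3*(z + z)*(z + z) = -3*2*z*2*z = -12*z**2)
Q = -285 (Q = 19*(-17 + (3/4 - 1/4*(-5))) = 19*(-17 + (3/4 + 5/4)) = 19*(-17 + 2) = 19*(-15) = -285)
1/(H(35) + Q) - 1*16120 = 1/(-12*35**2 - 285) - 1*16120 = 1/(-12*1225 - 285) - 16120 = 1/(-14700 - 285) - 16120 = 1/(-14985) - 16120 = -1/14985 - 16120 = -241558201/14985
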